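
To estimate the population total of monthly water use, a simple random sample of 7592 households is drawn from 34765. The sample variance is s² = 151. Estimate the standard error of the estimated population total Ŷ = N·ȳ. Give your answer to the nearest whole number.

4335

Var(Ŷ) = N²·Var(ȳ) = N²·(1 − n/N)·s²/n.
f = 7592/34765 = 0.21838056; Var(ȳ) = 0.78161944·151/7592 = 0.015545908.
Var(Ŷ) = 34765² · 0.015545908 = 1.8788866 × 10^7.
SE(Ŷ) = √(1.8788866 × 10^7) = 4335.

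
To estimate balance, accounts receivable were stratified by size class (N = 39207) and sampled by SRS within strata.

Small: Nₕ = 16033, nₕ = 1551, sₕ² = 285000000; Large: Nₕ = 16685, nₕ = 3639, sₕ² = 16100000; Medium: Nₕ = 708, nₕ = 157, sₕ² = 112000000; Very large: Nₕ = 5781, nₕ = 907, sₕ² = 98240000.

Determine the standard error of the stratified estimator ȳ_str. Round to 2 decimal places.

Var(ȳ_str) = Σₕ Wₕ²(1 − fₕ)sₕ²/nₕ with Wₕ = Nₕ/N, N = 39207.
Small: Wₕ = 0.40893208; term = 0.40893208²·(1 − 0.09673798)·285000000/1551 = 27755.507.
Large: Wₕ = 0.42556176; term = 0.42556176²·(1 − 0.21810009)·16100000/3639 = 626.49871.
Medium: Wₕ = 0.01805800; term = 0.01805800²·(1 − 0.22175141)·112000000/157 = 181.04061.
Very large: Wₕ = 0.14744816; term = 0.14744816²·(1 − 0.15689327)·98240000/907 = 1985.374.
Sum = 30548.42.
SE = √(30548.42) = 174.78.

174.78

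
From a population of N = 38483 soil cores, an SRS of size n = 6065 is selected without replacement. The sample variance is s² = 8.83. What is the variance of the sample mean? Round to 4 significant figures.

Under SRS without replacement, Var(ȳ) = (1 − f)·s²/n with f = n/N = 6065/38483 = 0.15760206.
Var(ȳ) = (1 − 0.15760206)·8.83/6065 = 0.84239794·0.0014558945 = 0.0012264425.

0.001226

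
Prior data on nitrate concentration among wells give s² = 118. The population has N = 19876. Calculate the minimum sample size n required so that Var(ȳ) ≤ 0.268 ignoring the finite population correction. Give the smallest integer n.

Without fpc, n₀ = s²/D = 118/0.268 = 440.2985.
Rounding up, n = 441.

441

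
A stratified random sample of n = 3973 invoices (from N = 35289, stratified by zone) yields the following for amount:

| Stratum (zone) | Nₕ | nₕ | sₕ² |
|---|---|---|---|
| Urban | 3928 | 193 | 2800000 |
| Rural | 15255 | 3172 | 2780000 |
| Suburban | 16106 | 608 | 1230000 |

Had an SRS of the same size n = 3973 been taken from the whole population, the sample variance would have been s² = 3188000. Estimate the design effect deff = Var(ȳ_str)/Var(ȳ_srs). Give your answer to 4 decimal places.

0.9917

Var(ȳ_str) = Σ Wₕ²(1−fₕ)sₕ²/nₕ with Wₕ = Nₕ/35289:
  Urban: (3928/35289)²·(1−193/3928)·2800000/193 = 170.91654
  Rural: (15255/35289)²·(1−3172/15255)·2780000/3172 = 129.72387
  Suburban: (16106/35289)²·(1−608/16106)·1230000/608 = 405.49563
  → Var(ȳ_str) = 706.13604.
Var(ȳ_srs) = (1 − 3973/35289)·3188000/3973 = 712.07654.
deff = 706.13604 / 712.07654 = 0.9917.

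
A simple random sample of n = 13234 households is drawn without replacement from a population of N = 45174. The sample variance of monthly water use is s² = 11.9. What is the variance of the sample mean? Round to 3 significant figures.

6.36 × 10^-4

Under SRS without replacement, Var(ȳ) = (1 − f)·s²/n with f = n/N = 13234/45174 = 0.29295613.
Var(ȳ) = (1 − 0.29295613)·11.9/13234 = 0.70704387·8.9919903 × 10^-4 = 6.3577317 × 10^-4.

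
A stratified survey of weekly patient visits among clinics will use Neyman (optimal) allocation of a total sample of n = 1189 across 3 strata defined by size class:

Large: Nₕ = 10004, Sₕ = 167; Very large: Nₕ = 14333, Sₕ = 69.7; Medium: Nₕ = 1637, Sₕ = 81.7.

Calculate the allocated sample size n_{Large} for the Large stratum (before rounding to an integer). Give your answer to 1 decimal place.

708.6

Neyman allocation: nₕ = n·NₕSₕ / Σⱼ NⱼSⱼ.
Σ NⱼSⱼ = 10004·167 + 14333·69.7 + 1637·81.7 = 2.803421 × 10^6.
n_{Large} = 1189·10004·167 / (2.803421 × 10^6) = 708.6.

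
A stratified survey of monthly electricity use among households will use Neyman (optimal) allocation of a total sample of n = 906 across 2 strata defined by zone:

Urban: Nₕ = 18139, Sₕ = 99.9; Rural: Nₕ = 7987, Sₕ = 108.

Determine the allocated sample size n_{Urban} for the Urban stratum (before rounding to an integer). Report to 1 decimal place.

613.8

Neyman allocation: nₕ = n·NₕSₕ / Σⱼ NⱼSⱼ.
Σ NⱼSⱼ = 18139·99.9 + 7987·108 = 2.6746821 × 10^6.
n_{Urban} = 906·18139·99.9 / (2.6746821 × 10^6) = 613.8.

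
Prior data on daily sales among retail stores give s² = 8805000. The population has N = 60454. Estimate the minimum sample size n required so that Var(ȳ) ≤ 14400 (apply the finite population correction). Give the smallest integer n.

606

Without fpc, n₀ = s²/D = 8805000/14400 = 611.4583.
With fpc, (1 − n/N)·s²/n ≤ D requires n ≥ n₀/(1 + n₀/N) = 611.4583/(1 + 611.4583/60454) = 605.3357.
Rounding up, n = 606.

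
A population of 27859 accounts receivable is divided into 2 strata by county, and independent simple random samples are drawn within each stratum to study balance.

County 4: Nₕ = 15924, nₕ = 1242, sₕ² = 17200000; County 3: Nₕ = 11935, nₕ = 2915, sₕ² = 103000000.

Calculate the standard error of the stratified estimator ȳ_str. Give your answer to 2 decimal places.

95.25

Var(ȳ_str) = Σₕ Wₕ²(1 − fₕ)sₕ²/nₕ with Wₕ = Nₕ/N, N = 27859.
County 4: Wₕ = 0.57159266; term = 0.57159266²·(1 − 0.07799548)·17200000/1242 = 4171.7012.
County 3: Wₕ = 0.42840734; term = 0.42840734²·(1 − 0.24423963)·103000000/2915 = 4901.134.
Sum = 9072.8352.
SE = √(9072.8352) = 95.25.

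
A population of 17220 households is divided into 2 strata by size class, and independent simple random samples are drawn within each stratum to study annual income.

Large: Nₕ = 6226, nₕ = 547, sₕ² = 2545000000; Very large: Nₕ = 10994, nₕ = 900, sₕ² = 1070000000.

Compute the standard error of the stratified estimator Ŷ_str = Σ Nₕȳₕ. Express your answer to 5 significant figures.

Var(Ŷ_str) = Σₕ Nₕ²(1 − fₕ)sₕ²/nₕ.
Large: 6226²·(1 − 547/6226)·2545000000/547 = 1.6450589 × 10^14.
Very large: 10994²·(1 − 900/10994)·1070000000/900 = 1.3193509 × 10^14.
Sum = 2.9644098 × 10^14.
SE = √(2.9644098 × 10^14) = 1.7217 × 10^7.

1.7217 × 10^7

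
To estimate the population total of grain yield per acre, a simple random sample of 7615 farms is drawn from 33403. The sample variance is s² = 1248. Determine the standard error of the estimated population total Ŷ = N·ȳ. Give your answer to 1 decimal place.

Var(Ŷ) = N²·Var(ȳ) = N²·(1 − n/N)·s²/n.
f = 7615/33403 = 0.22797354; Var(ȳ) = 0.77202646·1248/7615 = 0.12652515.
Var(Ŷ) = 33403² · 0.12652515 = 1.4117175 × 10^8.
SE(Ŷ) = √(1.4117175 × 10^8) = 11881.6.

11881.6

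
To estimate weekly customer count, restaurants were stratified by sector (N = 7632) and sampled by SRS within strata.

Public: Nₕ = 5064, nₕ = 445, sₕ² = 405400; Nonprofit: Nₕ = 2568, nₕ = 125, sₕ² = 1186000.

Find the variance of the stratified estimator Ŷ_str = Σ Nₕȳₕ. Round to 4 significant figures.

8.083 × 10^10

Var(Ŷ_str) = Σₕ Nₕ²(1 − fₕ)sₕ²/nₕ.
Public: 5064²·(1 − 445/5064)·405400/445 = 2.1309114 × 10^10.
Nonprofit: 2568²·(1 − 125/2568)·1186000/125 = 5.9524145 × 10^10.
Sum = 8.0833259 × 10^10.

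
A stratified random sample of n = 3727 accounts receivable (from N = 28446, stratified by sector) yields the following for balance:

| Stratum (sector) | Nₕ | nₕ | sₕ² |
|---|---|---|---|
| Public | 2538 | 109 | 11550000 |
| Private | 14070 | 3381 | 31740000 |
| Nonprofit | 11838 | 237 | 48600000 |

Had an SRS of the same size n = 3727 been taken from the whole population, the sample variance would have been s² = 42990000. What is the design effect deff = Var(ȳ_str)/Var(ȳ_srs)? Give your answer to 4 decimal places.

Var(ȳ_str) = Σ Wₕ²(1−fₕ)sₕ²/nₕ with Wₕ = Nₕ/28446:
  Public: (2538/28446)²·(1−109/2538)·11550000/109 = 807.2949
  Private: (14070/28446)²·(1−3381/14070)·31740000/3381 = 1744.8195
  Nonprofit: (11838/28446)²·(1−237/11838)·48600000/237 = 34803.208
  → Var(ȳ_str) = 37355.322.
Var(ȳ_srs) = (1 − 3727/28446)·42990000/3727 = 10023.462.
deff = 37355.322 / 10023.462 = 3.7268.

3.7268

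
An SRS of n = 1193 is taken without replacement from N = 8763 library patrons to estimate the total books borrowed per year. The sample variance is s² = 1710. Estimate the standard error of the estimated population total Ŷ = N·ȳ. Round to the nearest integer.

9751

Var(Ŷ) = N²·Var(ȳ) = N²·(1 − n/N)·s²/n.
f = 1193/8763 = 0.13614059; Var(ȳ) = 0.86385941·1710/1193 = 1.2382226.
Var(Ŷ) = 8763² · 1.2382226 = 9.5083323 × 10^7.
SE(Ŷ) = √(9.5083323 × 10^7) = 9751.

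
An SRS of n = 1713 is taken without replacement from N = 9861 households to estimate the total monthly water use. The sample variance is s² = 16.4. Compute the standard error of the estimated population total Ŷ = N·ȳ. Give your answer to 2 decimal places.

Var(Ŷ) = N²·Var(ȳ) = N²·(1 − n/N)·s²/n.
f = 1713/9861 = 0.17371463; Var(ȳ) = 0.82628537·16.4/1713 = 0.0079107297.
Var(Ŷ) = 9861² · 0.0079107297 = 769233.98.
SE(Ŷ) = √(769233.98) = 877.06.

877.06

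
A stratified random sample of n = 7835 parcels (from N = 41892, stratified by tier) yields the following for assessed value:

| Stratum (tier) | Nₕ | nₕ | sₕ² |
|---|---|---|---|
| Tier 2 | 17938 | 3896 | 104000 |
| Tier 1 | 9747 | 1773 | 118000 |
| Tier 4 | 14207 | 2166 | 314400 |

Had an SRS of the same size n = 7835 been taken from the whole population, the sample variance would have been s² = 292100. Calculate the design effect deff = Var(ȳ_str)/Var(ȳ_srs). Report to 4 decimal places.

0.6905

Var(ȳ_str) = Σ Wₕ²(1−fₕ)sₕ²/nₕ with Wₕ = Nₕ/41892:
  Tier 2: (17938/41892)²·(1−3896/17938)·104000/3896 = 3.8313797
  Tier 1: (9747/41892)²·(1−1773/9747)·118000/1773 = 2.9475303
  Tier 4: (14207/41892)²·(1−2166/14207)·314400/2166 = 14.149035
  → Var(ȳ_str) = 20.927945.
Var(ȳ_srs) = (1 − 7835/41892)·292100/7835 = 30.308738.
deff = 20.927945 / 30.308738 = 0.6905.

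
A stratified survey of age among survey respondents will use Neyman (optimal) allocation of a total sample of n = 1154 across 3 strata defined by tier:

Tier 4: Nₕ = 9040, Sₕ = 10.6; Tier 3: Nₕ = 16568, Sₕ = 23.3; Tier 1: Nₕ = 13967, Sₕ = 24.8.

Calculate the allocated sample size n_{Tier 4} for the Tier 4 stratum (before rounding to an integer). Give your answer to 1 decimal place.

Neyman allocation: nₕ = n·NₕSₕ / Σⱼ NⱼSⱼ.
Σ NⱼSⱼ = 9040·10.6 + 16568·23.3 + 13967·24.8 = 828240.
n_{Tier 4} = 1154·9040·10.6 / 828240 = 133.5.

133.5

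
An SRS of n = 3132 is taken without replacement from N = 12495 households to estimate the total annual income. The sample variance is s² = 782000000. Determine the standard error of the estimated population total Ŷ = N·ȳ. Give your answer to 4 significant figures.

Var(Ŷ) = N²·Var(ȳ) = N²·(1 − n/N)·s²/n.
f = 3132/12495 = 0.25066026; Var(ȳ) = 0.74933974·782000000/3132 = 187095.68.
Var(Ŷ) = 12495² · 187095.68 = 2.9210318 × 10^13.
SE(Ŷ) = √(2.9210318 × 10^13) = 5.405 × 10^6.

5.405 × 10^6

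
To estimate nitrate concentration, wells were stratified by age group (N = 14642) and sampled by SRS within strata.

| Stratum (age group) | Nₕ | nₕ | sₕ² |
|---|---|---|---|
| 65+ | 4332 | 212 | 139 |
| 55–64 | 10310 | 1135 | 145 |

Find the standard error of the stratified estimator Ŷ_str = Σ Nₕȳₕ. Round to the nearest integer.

4877

Var(Ŷ_str) = Σₕ Nₕ²(1 − fₕ)sₕ²/nₕ.
65+: 4332²·(1 − 212/4332)·139/212 = 1.1702122 × 10^7.
55–64: 10310²·(1 − 1135/10310)·145/1135 = 1.2084728 × 10^7.
Sum = 2.378685 × 10^7.
SE = √(2.378685 × 10^7) = 4877.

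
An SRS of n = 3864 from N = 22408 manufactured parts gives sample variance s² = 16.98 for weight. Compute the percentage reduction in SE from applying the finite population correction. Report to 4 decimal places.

f = n/N = 3864/22408 = 0.17243841.
SE_no-fpc = √(s²/n) = 0.066290346; SE_fpc = √((1−f)s²/n) = 0.060304601.
Ratio = √(1−f) = 0.90970412. Reduction = 100·(1 − 0.90970412) = 9.0296%.

9.0296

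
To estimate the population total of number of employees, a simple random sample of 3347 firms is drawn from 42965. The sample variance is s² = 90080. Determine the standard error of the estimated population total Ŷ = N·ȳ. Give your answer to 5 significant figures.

214040

Var(Ŷ) = N²·Var(ȳ) = N²·(1 − n/N)·s²/n.
f = 3347/42965 = 0.07790062; Var(ȳ) = 0.92209938·90080/3347 = 24.817064.
Var(Ŷ) = 42965² · 24.817064 = 4.5812082 × 10^10.
SE(Ŷ) = √(4.5812082 × 10^10) = 214040.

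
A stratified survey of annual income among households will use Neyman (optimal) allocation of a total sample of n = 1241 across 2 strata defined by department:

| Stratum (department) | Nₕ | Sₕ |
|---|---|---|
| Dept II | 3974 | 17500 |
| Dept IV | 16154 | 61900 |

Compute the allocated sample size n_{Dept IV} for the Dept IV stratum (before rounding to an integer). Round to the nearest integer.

1160

Neyman allocation: nₕ = n·NₕSₕ / Σⱼ NⱼSⱼ.
Σ NⱼSⱼ = 3974·17500 + 16154·61900 = 1.0694776 × 10^9.
n_{Dept IV} = 1241·16154·61900 / (1.0694776 × 10^9) = 1160.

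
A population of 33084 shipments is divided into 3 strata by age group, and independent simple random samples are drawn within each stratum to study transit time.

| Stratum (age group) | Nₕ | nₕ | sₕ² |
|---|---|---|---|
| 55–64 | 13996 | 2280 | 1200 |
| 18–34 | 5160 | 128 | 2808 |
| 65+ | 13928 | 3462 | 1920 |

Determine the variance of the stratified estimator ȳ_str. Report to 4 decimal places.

0.6731

Var(ȳ_str) = Σₕ Wₕ²(1 − fₕ)sₕ²/nₕ with Wₕ = Nₕ/N, N = 33084.
55–64: Wₕ = 0.42304437; term = 0.42304437²·(1 − 0.16290369)·1200/2280 = 0.078848543.
18–34: Wₕ = 0.15596663; term = 0.15596663²·(1 − 0.02480620)·2808/128 = 0.52040498.
65+: Wₕ = 0.42098900; term = 0.42098900²·(1 − 0.24856404)·1920/3462 = 0.073859715.
Sum = 0.67311324.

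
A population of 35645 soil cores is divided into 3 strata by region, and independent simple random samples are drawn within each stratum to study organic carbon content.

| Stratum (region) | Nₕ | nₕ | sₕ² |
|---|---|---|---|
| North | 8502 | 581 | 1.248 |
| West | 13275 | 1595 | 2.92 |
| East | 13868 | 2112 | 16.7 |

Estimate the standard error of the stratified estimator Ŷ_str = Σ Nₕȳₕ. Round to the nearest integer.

1311

Var(Ŷ_str) = Σₕ Nₕ²(1 − fₕ)sₕ²/nₕ.
North: 8502²·(1 − 581/8502)·1.248/581 = 144657.04.
West: 13275²·(1 − 1595/13275)·2.92/1595 = 283856.95.
East: 13868²·(1 − 2112/13868)·16.7/2112 = 1.2891278 × 10^6.
Sum = 1.7176418 × 10^6.
SE = √(1.7176418 × 10^6) = 1311.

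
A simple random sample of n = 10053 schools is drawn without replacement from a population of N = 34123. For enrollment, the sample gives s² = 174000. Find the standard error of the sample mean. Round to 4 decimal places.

3.4941

Under SRS without replacement, Var(ȳ) = (1 − f)·s²/n with f = n/N = 10053/34123 = 0.29461067.
Var(ȳ) = (1 − 0.29461067)·174000/10053 = 0.70538933·17.308266 = 12.209066.
SE(ȳ) = √(12.209066) = 3.4941.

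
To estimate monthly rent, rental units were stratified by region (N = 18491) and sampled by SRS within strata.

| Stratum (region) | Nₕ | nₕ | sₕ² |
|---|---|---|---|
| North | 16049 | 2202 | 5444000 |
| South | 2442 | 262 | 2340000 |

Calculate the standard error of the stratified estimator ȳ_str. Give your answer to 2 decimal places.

41.78

Var(ȳ_str) = Σₕ Wₕ²(1 − fₕ)sₕ²/nₕ with Wₕ = Nₕ/N, N = 18491.
North: Wₕ = 0.86793575; term = 0.86793575²·(1 − 0.13720481)·5444000/2202 = 1606.8808.
South: Wₕ = 0.13206425; term = 0.13206425²·(1 − 0.10728911)·2340000/262 = 139.05798.
Sum = 1745.9388.
SE = √(1745.9388) = 41.78.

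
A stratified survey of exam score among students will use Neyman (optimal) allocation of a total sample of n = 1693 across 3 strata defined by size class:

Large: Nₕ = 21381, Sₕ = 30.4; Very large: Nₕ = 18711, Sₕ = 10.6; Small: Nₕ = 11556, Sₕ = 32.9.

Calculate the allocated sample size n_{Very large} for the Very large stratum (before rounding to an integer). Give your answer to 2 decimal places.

273.33

Neyman allocation: nₕ = n·NₕSₕ / Σⱼ NⱼSⱼ.
Σ NⱼSⱼ = 21381·30.4 + 18711·10.6 + 11556·32.9 = 1.2285114 × 10^6.
n_{Very large} = 1693·18711·10.6 / (1.2285114 × 10^6) = 273.33.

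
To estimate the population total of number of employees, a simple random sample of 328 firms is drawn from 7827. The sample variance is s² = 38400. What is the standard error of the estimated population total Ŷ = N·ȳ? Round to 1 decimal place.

Var(Ŷ) = N²·Var(ȳ) = N²·(1 − n/N)·s²/n.
f = 328/7827 = 0.04190622; Var(ȳ) = 0.95809378·38400/328 = 112.16708.
Var(Ŷ) = 7827² · 112.16708 = 6.8715717 × 10^9.
SE(Ŷ) = √(6.8715717 × 10^9) = 82894.9.

82894.9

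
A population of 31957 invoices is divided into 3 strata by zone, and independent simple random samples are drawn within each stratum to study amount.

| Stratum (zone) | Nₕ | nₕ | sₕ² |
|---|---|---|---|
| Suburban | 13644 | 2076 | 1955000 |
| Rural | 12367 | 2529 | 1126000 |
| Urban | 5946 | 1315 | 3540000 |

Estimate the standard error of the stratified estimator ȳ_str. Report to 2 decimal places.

16.47

Var(ȳ_str) = Σₕ Wₕ²(1 − fₕ)sₕ²/nₕ with Wₕ = Nₕ/N, N = 31957.
Suburban: Wₕ = 0.42694871; term = 0.42694871²·(1 − 0.15215479)·1955000/2076 = 145.54168.
Rural: Wₕ = 0.38698877; term = 0.38698877²·(1 − 0.20449584)·1126000/2529 = 53.04308.
Urban: Wₕ = 0.18606252; term = 0.18606252²·(1 − 0.22115708)·3540000/1315 = 72.584717.
Sum = 271.16948.
SE = √(271.16948) = 16.47.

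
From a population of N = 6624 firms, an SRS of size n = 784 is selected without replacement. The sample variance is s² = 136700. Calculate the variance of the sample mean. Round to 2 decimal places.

153.73

Under SRS without replacement, Var(ȳ) = (1 − f)·s²/n with f = n/N = 784/6624 = 0.11835749.
Var(ȳ) = (1 − 0.11835749)·136700/784 = 0.88164251·174.36224 = 153.72517.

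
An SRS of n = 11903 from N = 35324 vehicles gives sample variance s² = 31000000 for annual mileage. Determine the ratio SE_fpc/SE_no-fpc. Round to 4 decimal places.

0.8143

f = n/N = 11903/35324 = 0.33696637.
SE_no-fpc = √(s²/n) = 51.03318; SE_fpc = √((1−f)s²/n) = 41.554725.
Ratio = √(1−f) = 0.81426877.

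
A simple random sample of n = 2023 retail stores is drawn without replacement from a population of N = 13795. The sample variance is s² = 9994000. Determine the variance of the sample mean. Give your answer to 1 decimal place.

4215.7

Under SRS without replacement, Var(ȳ) = (1 − f)·s²/n with f = n/N = 2023/13795 = 0.14664734.
Var(ȳ) = (1 − 0.14664734)·9994000/2023 = 0.85335266·4940.1878 = 4215.7225.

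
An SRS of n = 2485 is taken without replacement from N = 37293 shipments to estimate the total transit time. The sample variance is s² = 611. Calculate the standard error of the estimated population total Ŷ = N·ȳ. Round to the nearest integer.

Var(Ŷ) = N²·Var(ȳ) = N²·(1 − n/N)·s²/n.
f = 2485/37293 = 0.06663449; Var(ȳ) = 0.93336551·611/2485 = 0.22949148.
Var(Ŷ) = 37293² · 0.22949148 = 3.1916937 × 10^8.
SE(Ŷ) = √(3.1916937 × 10^8) = 17865.

17865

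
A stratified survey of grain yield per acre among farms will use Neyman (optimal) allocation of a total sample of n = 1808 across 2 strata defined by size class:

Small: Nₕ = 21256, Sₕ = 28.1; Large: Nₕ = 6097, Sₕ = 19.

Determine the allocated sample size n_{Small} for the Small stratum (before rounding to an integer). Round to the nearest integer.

Neyman allocation: nₕ = n·NₕSₕ / Σⱼ NⱼSⱼ.
Σ NⱼSⱼ = 21256·28.1 + 6097·19 = 713136.6.
n_{Small} = 1808·21256·28.1 / 713136.6 = 1514.

1514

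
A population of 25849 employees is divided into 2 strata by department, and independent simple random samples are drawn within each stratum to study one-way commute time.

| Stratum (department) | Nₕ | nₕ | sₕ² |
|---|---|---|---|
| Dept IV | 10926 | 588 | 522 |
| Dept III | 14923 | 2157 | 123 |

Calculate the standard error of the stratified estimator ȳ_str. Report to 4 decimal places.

Var(ȳ_str) = Σₕ Wₕ²(1 − fₕ)sₕ²/nₕ with Wₕ = Nₕ/N, N = 25849.
Dept IV: Wₕ = 0.42268560; term = 0.42268560²·(1 − 0.05381658)·522/588 = 0.15007329.
Dept III: Wₕ = 0.57731440; term = 0.57731440²·(1 − 0.14454198)·123/2157 = 0.016258424.
Sum = 0.16633171.
SE = √(0.16633171) = 0.4078.

0.4078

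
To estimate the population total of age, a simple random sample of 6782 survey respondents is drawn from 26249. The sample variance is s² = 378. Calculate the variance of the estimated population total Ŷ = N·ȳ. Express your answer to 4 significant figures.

2.848 × 10^7

Var(Ŷ) = N²·Var(ȳ) = N²·(1 − n/N)·s²/n.
f = 6782/26249 = 0.25837175; Var(ȳ) = 0.74162825·378/6782 = 0.041335223.
Var(Ŷ) = 26249² · 0.041335223 = 2.8480382 × 10^7.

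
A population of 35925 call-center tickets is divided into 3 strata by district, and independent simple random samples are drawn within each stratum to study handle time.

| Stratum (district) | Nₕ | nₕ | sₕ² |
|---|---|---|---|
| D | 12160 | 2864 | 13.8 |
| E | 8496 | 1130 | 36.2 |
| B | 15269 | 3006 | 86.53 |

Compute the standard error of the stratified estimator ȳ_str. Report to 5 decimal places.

0.07843

Var(ȳ_str) = Σₕ Wₕ²(1 − fₕ)sₕ²/nₕ with Wₕ = Nₕ/N, N = 35925.
D: Wₕ = 0.33848295; term = 0.33848295²·(1 − 0.23552632)·13.8/2864 = 4.2202892 × 10^-4.
E: Wₕ = 0.23649269; term = 0.23649269²·(1 − 0.13300377)·36.2/1130 = 0.0015533982.
B: Wₕ = 0.42502436; term = 0.42502436²·(1 − 0.19686947)·86.53/3006 = 0.0041762982.
Sum = 0.0061517253.
SE = √(0.0061517253) = 0.07843.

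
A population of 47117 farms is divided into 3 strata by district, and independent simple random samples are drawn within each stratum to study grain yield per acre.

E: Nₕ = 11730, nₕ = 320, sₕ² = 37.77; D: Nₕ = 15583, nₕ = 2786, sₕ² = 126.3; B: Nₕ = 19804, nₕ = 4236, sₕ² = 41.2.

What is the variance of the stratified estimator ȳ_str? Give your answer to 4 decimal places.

0.0125

Var(ȳ_str) = Σₕ Wₕ²(1 − fₕ)sₕ²/nₕ with Wₕ = Nₕ/N, N = 47117.
E: Wₕ = 0.24895473; term = 0.24895473²·(1 − 0.02728048)·37.77/320 = 0.0071158273.
D: Wₕ = 0.33072989; term = 0.33072989²·(1 − 0.17878457)·126.3/2786 = 0.004072173.
B: Wₕ = 0.42031539; term = 0.42031539²·(1 − 0.21389618)·41.2/4236 = 0.0013507399.
Sum = 0.01253874.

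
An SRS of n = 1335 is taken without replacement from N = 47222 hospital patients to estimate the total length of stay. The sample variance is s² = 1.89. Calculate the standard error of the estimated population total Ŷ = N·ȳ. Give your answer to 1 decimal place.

Var(Ŷ) = N²·Var(ȳ) = N²·(1 − n/N)·s²/n.
f = 1335/47222 = 0.02827072; Var(ȳ) = 0.97172928·1.89/1335 = 0.0013757066.
Var(Ŷ) = 47222² · 0.0013757066 = 3.0677119 × 10^6.
SE(Ŷ) = √(3.0677119 × 10^6) = 1751.5.

1751.5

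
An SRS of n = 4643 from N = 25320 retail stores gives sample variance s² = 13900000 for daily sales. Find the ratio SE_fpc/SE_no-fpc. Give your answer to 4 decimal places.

0.9037

f = n/N = 4643/25320 = 0.18337283.
SE_no-fpc = √(s²/n) = 54.715208; SE_fpc = √((1−f)s²/n) = 49.444726.
Ratio = √(1−f) = 0.90367426.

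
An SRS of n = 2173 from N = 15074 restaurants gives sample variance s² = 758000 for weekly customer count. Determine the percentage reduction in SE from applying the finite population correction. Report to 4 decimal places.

7.4881

f = n/N = 2173/15074 = 0.14415550.
SE_no-fpc = √(s²/n) = 18.676898; SE_fpc = √((1−f)s²/n) = 17.278346.
Ratio = √(1−f) = 0.92511864. Reduction = 100·(1 − 0.92511864) = 7.4881%.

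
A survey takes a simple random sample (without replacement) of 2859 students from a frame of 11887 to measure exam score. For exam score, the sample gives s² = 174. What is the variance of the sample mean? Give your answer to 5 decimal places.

0.04622

Under SRS without replacement, Var(ȳ) = (1 − f)·s²/n with f = n/N = 2859/11887 = 0.24051485.
Var(ȳ) = (1 − 0.24051485)·174/2859 = 0.75948515·0.060860441 = 0.046222601.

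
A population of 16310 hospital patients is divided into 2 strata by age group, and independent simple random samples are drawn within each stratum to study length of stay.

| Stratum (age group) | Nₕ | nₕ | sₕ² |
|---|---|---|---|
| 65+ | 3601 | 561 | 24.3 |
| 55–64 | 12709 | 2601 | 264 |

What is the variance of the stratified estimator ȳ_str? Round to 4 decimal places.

0.0508

Var(ȳ_str) = Σₕ Wₕ²(1 − fₕ)sₕ²/nₕ with Wₕ = Nₕ/N, N = 16310.
65+: Wₕ = 0.22078479; term = 0.22078479²·(1 − 0.15579006)·24.3/561 = 0.0017825109.
55–64: Wₕ = 0.77921521; term = 0.77921521²·(1 − 0.20465812)·264/2601 = 0.049015368.
Sum = 0.050797879.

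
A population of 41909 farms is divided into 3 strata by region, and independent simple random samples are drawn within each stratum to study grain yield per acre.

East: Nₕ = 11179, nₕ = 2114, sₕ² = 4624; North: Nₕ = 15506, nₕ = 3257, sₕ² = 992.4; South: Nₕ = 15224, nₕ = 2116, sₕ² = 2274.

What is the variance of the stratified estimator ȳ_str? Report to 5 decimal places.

0.28126

Var(ȳ_str) = Σₕ Wₕ²(1 − fₕ)sₕ²/nₕ with Wₕ = Nₕ/N, N = 41909.
East: Wₕ = 0.26674461; term = 0.26674461²·(1 − 0.18910457)·4624/2114 = 0.12620281.
North: Wₕ = 0.36999213; term = 0.36999213²·(1 − 0.21004772)·992.4/3257 = 0.032949954.
South: Wₕ = 0.36326326; term = 0.36326326²·(1 − 0.13899107)·2274/2116 = 0.12210274.
Sum = 0.2812555.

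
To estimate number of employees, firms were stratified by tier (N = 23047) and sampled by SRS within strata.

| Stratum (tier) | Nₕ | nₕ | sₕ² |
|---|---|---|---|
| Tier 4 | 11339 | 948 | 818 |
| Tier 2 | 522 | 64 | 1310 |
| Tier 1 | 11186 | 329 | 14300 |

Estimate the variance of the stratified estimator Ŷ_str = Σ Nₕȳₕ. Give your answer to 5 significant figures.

5.3852 × 10^9

Var(Ŷ_str) = Σₕ Nₕ²(1 − fₕ)sₕ²/nₕ.
Tier 4: 11339²·(1 − 948/11339)·818/948 = 1.0166631 × 10^8.
Tier 2: 522²·(1 − 64/522)·1310/64 = 4.8935869 × 10^6.
Tier 1: 11186²·(1 − 329/11186)·14300/329 = 5.2786734 × 10^9.
Sum = 5.3852333 × 10^9.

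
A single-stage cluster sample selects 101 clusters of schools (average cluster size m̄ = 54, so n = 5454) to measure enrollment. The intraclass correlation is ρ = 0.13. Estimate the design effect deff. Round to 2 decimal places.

7.89

deff = 1 + (54 − 1)·0.13 = 1 + 6.89 = 7.89.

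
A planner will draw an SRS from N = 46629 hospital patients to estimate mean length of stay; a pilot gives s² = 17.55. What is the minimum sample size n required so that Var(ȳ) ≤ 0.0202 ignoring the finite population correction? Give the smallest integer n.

Without fpc, n₀ = s²/D = 17.55/0.0202 = 868.8119.
Rounding up, n = 869.

869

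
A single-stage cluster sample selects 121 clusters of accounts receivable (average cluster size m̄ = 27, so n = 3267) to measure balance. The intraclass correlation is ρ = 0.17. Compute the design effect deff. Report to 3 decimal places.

5.420

deff = 1 + (27 − 1)·0.17 = 1 + 4.42 = 5.42.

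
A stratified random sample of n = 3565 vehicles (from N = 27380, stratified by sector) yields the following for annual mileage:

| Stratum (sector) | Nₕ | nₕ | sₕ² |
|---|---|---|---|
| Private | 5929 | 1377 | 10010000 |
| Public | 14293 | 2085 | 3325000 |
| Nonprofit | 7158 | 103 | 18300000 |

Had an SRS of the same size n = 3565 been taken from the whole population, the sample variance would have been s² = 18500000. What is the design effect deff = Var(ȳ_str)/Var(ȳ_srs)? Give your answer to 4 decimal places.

Var(ȳ_str) = Σ Wₕ²(1−fₕ)sₕ²/nₕ with Wₕ = Nₕ/27380:
  Private: (5929/27380)²·(1−1377/5929)·10010000/1377 = 261.70797
  Public: (14293/27380)²·(1−2085/14293)·3325000/2085 = 371.18175
  Nonprofit: (7158/27380)²·(1−103/7158)·18300000/103 = 11968.389
  → Var(ȳ_str) = 12601.279.
Var(ȳ_srs) = (1 − 3565/27380)·18500000/3565 = 4513.6651.
deff = 12601.279 / 4513.6651 = 2.7918.

2.7918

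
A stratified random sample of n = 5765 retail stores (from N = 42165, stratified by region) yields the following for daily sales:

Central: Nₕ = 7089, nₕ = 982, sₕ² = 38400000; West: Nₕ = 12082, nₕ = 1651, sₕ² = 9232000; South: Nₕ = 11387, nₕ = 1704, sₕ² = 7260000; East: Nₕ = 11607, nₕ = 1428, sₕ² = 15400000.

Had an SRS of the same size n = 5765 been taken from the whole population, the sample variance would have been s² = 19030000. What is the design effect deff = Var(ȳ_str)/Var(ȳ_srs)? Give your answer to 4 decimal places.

Var(ȳ_str) = Σ Wₕ²(1−fₕ)sₕ²/nₕ with Wₕ = Nₕ/42165:
  Central: (7089/42165)²·(1−982/7089)·38400000/982 = 952.20054
  West: (12082/42165)²·(1−1651/12082)·9232000/1651 = 396.37777
  South: (11387/42165)²·(1−1704/11387)·7260000/1704 = 264.22997
  East: (11607/42165)²·(1−1428/11607)·15400000/1428 = 716.66039
  → Var(ȳ_str) = 2329.4687.
Var(ȳ_srs) = (1 − 5765/42165)·19030000/5765 = 2849.6318.
deff = 2329.4687 / 2849.6318 = 0.8175.

0.8175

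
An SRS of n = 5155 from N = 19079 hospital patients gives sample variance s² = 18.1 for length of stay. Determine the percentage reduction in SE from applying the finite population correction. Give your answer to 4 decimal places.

f = n/N = 5155/19079 = 0.27019236.
SE_no-fpc = √(s²/n) = 0.059254993; SE_fpc = √((1−f)s²/n) = 0.050620818.
Ratio = √(1−f) = 0.85428780. Reduction = 100·(1 − 0.85428780) = 14.5712%.

14.5712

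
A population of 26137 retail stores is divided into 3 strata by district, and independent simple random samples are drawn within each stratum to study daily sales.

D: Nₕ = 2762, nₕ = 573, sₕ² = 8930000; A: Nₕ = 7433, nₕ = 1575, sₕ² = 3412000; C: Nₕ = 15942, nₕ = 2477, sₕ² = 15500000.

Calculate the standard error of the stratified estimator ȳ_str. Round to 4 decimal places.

47.3527

Var(ȳ_str) = Σₕ Wₕ²(1 − fₕ)sₕ²/nₕ with Wₕ = Nₕ/N, N = 26137.
D: Wₕ = 0.10567395; term = 0.10567395²·(1 − 0.20745836)·8930000/573 = 137.92875.
A: Wₕ = 0.28438612; term = 0.28438612²·(1 − 0.21189291)·3412000/1575 = 138.07991.
C: Wₕ = 0.60993993; term = 0.60993993²·(1 − 0.15537574)·15500000/2477 = 1966.271.
Sum = 2242.2797.
SE = √(2242.2797) = 47.3527.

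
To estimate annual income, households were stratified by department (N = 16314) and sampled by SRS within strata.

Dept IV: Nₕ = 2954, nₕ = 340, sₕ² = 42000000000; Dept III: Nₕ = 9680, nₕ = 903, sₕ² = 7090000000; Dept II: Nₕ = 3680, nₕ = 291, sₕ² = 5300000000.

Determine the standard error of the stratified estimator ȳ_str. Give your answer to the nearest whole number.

2635

Var(ȳ_str) = Σₕ Wₕ²(1 − fₕ)sₕ²/nₕ with Wₕ = Nₕ/N, N = 16314.
Dept IV: Wₕ = 0.18107147; term = 0.18107147²·(1 − 0.11509817)·42000000000/340 = 3.5839796 × 10^6.
Dept III: Wₕ = 0.59335540; term = 0.59335540²·(1 − 0.09328512)·7090000000/903 = 2.5064499 × 10^6.
Dept II: Wₕ = 0.22557313; term = 0.22557313²·(1 − 0.07907609)·5300000000/291 = 853456.42.
Sum = 6.9438859 × 10^6.
SE = √(6.9438859 × 10^6) = 2635.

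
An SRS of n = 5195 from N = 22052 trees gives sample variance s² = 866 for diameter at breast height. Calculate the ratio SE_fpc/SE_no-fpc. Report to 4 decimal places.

0.8743

f = n/N = 5195/22052 = 0.23557954.
SE_no-fpc = √(s²/n) = 0.40828758; SE_fpc = √((1−f)s²/n) = 0.3569705.
Ratio = √(1−f) = 0.87431142.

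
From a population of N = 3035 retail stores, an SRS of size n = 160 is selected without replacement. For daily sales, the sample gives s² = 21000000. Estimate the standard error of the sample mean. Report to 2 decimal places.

352.61

Under SRS without replacement, Var(ȳ) = (1 − f)·s²/n with f = n/N = 160/3035 = 0.05271829.
Var(ȳ) = (1 − 0.05271829)·21000000/160 = 0.94728171·131250 = 124330.72.
SE(ȳ) = √(124330.72) = 352.61.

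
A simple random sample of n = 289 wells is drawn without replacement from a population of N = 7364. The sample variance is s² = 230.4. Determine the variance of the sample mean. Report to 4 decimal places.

0.7659

Under SRS without replacement, Var(ȳ) = (1 − f)·s²/n with f = n/N = 289/7364 = 0.03924498.
Var(ȳ) = (1 − 0.03924498)·230.4/289 = 0.96075502·0.79723183 = 0.76594449.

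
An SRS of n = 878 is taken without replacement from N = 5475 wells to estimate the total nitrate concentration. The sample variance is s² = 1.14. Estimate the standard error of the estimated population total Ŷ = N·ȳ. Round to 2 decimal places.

180.77

Var(Ŷ) = N²·Var(ȳ) = N²·(1 − n/N)·s²/n.
f = 878/5475 = 0.16036530; Var(ȳ) = 0.83963470·1.14/878 = 0.0010901863.
Var(Ŷ) = 5475² · 0.0010901863 = 32679.016.
SE(Ŷ) = √(32679.016) = 180.77.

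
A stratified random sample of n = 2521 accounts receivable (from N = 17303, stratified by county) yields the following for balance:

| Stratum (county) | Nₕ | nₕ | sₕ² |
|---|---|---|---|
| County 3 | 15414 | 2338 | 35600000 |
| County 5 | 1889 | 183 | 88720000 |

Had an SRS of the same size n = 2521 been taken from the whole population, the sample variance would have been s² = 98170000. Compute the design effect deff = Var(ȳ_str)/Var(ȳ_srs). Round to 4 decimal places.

0.4650

Var(ȳ_str) = Σ Wₕ²(1−fₕ)sₕ²/nₕ with Wₕ = Nₕ/17303:
  County 3: (15414/17303)²·(1−2338/15414)·35600000/2338 = 10250.686
  County 5: (1889/17303)²·(1−183/1889)·88720000/183 = 5218.415
  → Var(ȳ_str) = 15469.101.
Var(ȳ_srs) = (1 − 2521/17303)·98170000/2521 = 33267.314.
deff = 15469.101 / 33267.314 = 0.4650.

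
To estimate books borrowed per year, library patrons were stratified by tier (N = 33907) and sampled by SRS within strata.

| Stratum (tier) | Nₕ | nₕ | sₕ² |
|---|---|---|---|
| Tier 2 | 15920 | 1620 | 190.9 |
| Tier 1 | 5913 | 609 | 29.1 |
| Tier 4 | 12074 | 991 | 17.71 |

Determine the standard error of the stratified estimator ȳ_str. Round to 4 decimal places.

Var(ȳ_str) = Σₕ Wₕ²(1 − fₕ)sₕ²/nₕ with Wₕ = Nₕ/N, N = 33907.
Tier 2: Wₕ = 0.46951957; term = 0.46951957²·(1 − 0.10175879)·190.9/1620 = 0.023334112.
Tier 1: Wₕ = 0.17438877; term = 0.17438877²·(1 − 0.10299340)·29.1/609 = 0.001303492.
Tier 4: Wₕ = 0.35609166; term = 0.35609166²·(1 − 0.08207719)·17.71/991 = 0.0020800543.
Sum = 0.026717658.
SE = √(0.026717658) = 0.1635.

0.1635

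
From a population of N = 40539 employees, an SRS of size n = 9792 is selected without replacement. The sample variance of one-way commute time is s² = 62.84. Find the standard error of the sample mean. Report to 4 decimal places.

0.0698

Under SRS without replacement, Var(ȳ) = (1 − f)·s²/n with f = n/N = 9792/40539 = 0.24154518.
Var(ȳ) = (1 − 0.24154518)·62.84/9792 = 0.75845482·0.0064174837 = 0.0048673714.
SE(ȳ) = √(0.0048673714) = 0.0698.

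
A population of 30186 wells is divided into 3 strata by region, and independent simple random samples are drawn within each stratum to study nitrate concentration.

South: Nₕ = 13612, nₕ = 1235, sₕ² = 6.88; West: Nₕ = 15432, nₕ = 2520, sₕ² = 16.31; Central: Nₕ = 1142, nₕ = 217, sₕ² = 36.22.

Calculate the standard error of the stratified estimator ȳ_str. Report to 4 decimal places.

0.0514

Var(ȳ_str) = Σₕ Wₕ²(1 − fₕ)sₕ²/nₕ with Wₕ = Nₕ/N, N = 30186.
South: Wₕ = 0.45093752; term = 0.45093752²·(1 − 0.09072877)·6.88/1235 = 0.0010300248.
West: Wₕ = 0.51123037; term = 0.51123037²·(1 − 0.16329705)·16.31/2520 = 0.001415331.
Central: Wₕ = 0.03783211; term = 0.03783211²·(1 − 0.19001751)·36.22/217 = 1.9350198 × 10^-4.
Sum = 0.0026388578.
SE = √(0.0026388578) = 0.0514.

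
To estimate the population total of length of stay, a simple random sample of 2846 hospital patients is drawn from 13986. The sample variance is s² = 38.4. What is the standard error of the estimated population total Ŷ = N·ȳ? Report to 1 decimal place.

Var(Ŷ) = N²·Var(ȳ) = N²·(1 − n/N)·s²/n.
f = 2846/13986 = 0.20348920; Var(ȳ) = 0.79651080·38.4/2846 = 0.010747018.
Var(Ŷ) = 13986² · 0.010747018 = 2.1022048 × 10^6.
SE(Ŷ) = √(2.1022048 × 10^6) = 1449.9.

1449.9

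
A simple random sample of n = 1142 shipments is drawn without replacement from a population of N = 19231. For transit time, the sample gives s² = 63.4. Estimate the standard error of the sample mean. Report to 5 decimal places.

Under SRS without replacement, Var(ȳ) = (1 − f)·s²/n with f = n/N = 1142/19231 = 0.05938329.
Var(ȳ) = (1 − 0.05938329)·63.4/1142 = 0.94061671·0.055516637 = 0.052219877.
SE(ȳ) = √(0.052219877) = 0.22852.

0.22852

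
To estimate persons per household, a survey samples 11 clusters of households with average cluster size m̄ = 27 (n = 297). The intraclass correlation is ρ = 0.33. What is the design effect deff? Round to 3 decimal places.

9.580

deff = 1 + (27 − 1)·0.33 = 1 + 8.58 = 9.58.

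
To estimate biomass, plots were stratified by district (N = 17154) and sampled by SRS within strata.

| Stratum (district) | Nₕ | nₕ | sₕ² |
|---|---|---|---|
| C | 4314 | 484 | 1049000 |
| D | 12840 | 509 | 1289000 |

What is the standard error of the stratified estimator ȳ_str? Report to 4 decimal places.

38.5265

Var(ȳ_str) = Σₕ Wₕ²(1 − fₕ)sₕ²/nₕ with Wₕ = Nₕ/N, N = 17154.
C: Wₕ = 0.25148653; term = 0.25148653²·(1 − 0.11219286)·1049000/484 = 121.69654.
D: Wₕ = 0.74851347; term = 0.74851347²·(1 − 0.03964174)·1289000/509 = 1362.5977.
Sum = 1484.2942.
SE = √(1484.2942) = 38.5265.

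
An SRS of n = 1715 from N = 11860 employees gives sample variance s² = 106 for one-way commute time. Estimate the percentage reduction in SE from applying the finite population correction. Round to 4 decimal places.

f = n/N = 1715/11860 = 0.14460371.
SE_no-fpc = √(s²/n) = 0.2486113; SE_fpc = √((1−f)s²/n) = 0.22993472.
Ratio = √(1−f) = 0.92487636. Reduction = 100·(1 − 0.92487636) = 7.5124%.

7.5124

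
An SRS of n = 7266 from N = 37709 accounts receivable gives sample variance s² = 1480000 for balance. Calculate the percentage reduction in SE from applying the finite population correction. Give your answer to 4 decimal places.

f = n/N = 7266/37709 = 0.19268610.
SE_no-fpc = √(s²/n) = 14.271945; SE_fpc = √((1−f)s²/n) = 12.823435.
Ratio = √(1−f) = 0.89850649. Reduction = 100·(1 − 0.89850649) = 10.1494%.

10.1494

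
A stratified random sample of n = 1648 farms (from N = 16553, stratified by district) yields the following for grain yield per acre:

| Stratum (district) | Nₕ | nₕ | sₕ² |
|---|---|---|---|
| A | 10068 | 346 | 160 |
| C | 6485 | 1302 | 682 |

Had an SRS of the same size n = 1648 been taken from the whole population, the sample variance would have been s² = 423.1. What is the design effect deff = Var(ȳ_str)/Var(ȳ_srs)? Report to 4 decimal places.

0.9925

Var(ȳ_str) = Σ Wₕ²(1−fₕ)sₕ²/nₕ with Wₕ = Nₕ/16553:
  A: (10068/16553)²·(1−346/10068)·160/346 = 0.1651921
  C: (6485/16553)²·(1−1302/6485)·682/1302 = 0.064255625
  → Var(ȳ_str) = 0.22944773.
Var(ȳ_srs) = (1 − 1648/16553)·423.1/1648 = 0.23117512.
deff = 0.22944773 / 0.23117512 = 0.9925.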